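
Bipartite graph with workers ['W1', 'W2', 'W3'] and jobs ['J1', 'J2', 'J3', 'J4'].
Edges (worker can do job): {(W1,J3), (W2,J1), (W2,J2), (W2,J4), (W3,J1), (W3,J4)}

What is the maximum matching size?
Maximum matching size = 3

Maximum matching: {(W1,J3), (W2,J2), (W3,J4)}
Size: 3

This assigns 3 workers to 3 distinct jobs.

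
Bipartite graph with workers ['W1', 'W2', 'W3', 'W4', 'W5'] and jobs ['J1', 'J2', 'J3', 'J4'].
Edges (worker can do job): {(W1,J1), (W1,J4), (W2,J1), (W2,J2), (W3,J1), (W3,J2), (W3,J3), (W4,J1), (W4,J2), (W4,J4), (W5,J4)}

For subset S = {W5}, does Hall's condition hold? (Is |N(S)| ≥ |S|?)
Yes: |N(S)| = 1, |S| = 1

Subset S = {W5}
Neighbors N(S) = {J4}

|N(S)| = 1, |S| = 1
Hall's condition: |N(S)| ≥ |S| is satisfied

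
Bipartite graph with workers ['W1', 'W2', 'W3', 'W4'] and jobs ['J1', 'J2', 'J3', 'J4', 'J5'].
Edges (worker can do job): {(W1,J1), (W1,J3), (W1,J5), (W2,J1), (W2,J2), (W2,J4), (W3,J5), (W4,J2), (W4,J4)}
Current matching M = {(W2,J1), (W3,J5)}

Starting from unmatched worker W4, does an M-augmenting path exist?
Yes: W4 → J4

An M-augmenting path alternates non-matching / matching edges, starting and ending at unmatched vertices.
Path: W4 → J4
(J4 is unmatched in M, so the path is augmenting.)
Flipping edges along this path would increase |M| from 2 to 3.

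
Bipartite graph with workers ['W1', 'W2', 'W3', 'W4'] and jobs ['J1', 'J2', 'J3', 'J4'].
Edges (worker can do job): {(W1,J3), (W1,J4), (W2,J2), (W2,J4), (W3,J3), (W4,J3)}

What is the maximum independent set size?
Maximum independent set = 5

By König's theorem:
- Min vertex cover = Max matching = 3
- Max independent set = Total vertices - Min vertex cover
- Max independent set = 8 - 3 = 5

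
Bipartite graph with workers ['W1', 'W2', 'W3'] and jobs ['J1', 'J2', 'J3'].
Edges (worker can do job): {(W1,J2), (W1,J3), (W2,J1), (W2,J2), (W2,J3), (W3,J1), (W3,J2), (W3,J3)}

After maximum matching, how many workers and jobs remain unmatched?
Unmatched: 0 workers, 0 jobs

Maximum matching size: 3
Workers: 3 total, 3 matched, 0 unmatched
Jobs: 3 total, 3 matched, 0 unmatched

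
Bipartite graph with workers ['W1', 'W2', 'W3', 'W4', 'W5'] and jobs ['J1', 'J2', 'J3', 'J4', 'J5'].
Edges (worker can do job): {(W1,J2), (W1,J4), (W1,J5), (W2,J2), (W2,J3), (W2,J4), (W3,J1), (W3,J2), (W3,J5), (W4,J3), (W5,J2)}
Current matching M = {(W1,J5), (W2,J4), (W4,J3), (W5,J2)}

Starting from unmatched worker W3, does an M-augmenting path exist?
Yes: W3 → J1

An M-augmenting path alternates non-matching / matching edges, starting and ending at unmatched vertices.
Path: W3 → J1
(J1 is unmatched in M, so the path is augmenting.)
Flipping edges along this path would increase |M| from 4 to 5.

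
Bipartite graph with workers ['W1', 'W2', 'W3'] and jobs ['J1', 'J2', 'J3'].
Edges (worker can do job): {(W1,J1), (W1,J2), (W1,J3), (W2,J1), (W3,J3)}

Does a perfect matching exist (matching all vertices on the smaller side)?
Yes, perfect matching exists (size 3)

Perfect matching: {(W1,J2), (W2,J1), (W3,J3)}
All 3 vertices on the smaller side are matched.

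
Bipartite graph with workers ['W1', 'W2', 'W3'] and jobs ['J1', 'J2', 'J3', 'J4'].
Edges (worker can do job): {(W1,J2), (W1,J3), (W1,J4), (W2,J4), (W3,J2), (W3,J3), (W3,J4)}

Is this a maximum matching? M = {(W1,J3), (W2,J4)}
No, size 2 is not maximum

Proposed matching has size 2.
Maximum matching size for this graph: 3.

This is NOT maximum - can be improved to size 3.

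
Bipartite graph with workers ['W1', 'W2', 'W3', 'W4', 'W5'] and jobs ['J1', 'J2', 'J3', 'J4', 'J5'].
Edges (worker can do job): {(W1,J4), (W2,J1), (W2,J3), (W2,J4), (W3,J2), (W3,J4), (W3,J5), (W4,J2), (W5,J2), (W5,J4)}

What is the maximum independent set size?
Maximum independent set = 6

By König's theorem:
- Min vertex cover = Max matching = 4
- Max independent set = Total vertices - Min vertex cover
- Max independent set = 10 - 4 = 6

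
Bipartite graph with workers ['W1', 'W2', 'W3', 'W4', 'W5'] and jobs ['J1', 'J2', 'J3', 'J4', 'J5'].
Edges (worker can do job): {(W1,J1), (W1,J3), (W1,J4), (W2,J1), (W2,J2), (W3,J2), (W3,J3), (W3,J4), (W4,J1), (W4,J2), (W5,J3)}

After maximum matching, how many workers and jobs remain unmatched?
Unmatched: 1 workers, 1 jobs

Maximum matching size: 4
Workers: 5 total, 4 matched, 1 unmatched
Jobs: 5 total, 4 matched, 1 unmatched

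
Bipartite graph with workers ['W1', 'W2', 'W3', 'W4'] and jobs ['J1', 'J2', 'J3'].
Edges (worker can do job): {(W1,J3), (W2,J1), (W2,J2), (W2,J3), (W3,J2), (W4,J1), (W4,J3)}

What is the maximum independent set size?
Maximum independent set = 4

By König's theorem:
- Min vertex cover = Max matching = 3
- Max independent set = Total vertices - Min vertex cover
- Max independent set = 7 - 3 = 4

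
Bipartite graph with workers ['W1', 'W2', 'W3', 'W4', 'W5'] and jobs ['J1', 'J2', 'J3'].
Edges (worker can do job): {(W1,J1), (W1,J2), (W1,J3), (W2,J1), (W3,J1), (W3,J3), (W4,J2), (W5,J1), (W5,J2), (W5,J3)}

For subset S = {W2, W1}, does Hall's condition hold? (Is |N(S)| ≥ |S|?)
Yes: |N(S)| = 3, |S| = 2

Subset S = {W2, W1}
Neighbors N(S) = {J1, J2, J3}

|N(S)| = 3, |S| = 2
Hall's condition: |N(S)| ≥ |S| is satisfied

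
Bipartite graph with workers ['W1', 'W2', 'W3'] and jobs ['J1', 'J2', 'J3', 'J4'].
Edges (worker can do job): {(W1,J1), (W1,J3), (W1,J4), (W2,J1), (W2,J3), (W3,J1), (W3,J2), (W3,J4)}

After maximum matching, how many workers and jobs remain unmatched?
Unmatched: 0 workers, 1 jobs

Maximum matching size: 3
Workers: 3 total, 3 matched, 0 unmatched
Jobs: 4 total, 3 matched, 1 unmatched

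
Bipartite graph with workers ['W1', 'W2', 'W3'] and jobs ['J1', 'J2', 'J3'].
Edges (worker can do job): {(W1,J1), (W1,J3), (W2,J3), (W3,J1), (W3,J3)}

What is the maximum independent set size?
Maximum independent set = 4

By König's theorem:
- Min vertex cover = Max matching = 2
- Max independent set = Total vertices - Min vertex cover
- Max independent set = 6 - 2 = 4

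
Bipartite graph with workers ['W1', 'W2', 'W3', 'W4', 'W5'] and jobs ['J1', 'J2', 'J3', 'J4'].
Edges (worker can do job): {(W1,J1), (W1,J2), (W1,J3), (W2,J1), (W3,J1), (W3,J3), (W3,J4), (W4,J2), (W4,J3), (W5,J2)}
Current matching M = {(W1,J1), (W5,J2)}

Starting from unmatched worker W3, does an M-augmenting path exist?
Yes: W3 → J1 → W1 → J3

An M-augmenting path alternates non-matching / matching edges, starting and ending at unmatched vertices.
Path: W3 → J1 → W1 → J3
(J3 is unmatched in M, so the path is augmenting.)
Flipping edges along this path would increase |M| from 2 to 3.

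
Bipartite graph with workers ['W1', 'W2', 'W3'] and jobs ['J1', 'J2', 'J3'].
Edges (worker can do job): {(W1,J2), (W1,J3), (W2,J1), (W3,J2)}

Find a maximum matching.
Matching: {(W1,J3), (W2,J1), (W3,J2)}

Maximum matching (size 3):
  W1 → J3
  W2 → J1
  W3 → J2

Each worker is assigned to at most one job, and each job to at most one worker.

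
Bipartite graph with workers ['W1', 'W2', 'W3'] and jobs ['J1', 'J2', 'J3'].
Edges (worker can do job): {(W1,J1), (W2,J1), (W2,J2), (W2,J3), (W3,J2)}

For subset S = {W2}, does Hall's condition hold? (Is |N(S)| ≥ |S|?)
Yes: |N(S)| = 3, |S| = 1

Subset S = {W2}
Neighbors N(S) = {J1, J2, J3}

|N(S)| = 3, |S| = 1
Hall's condition: |N(S)| ≥ |S| is satisfied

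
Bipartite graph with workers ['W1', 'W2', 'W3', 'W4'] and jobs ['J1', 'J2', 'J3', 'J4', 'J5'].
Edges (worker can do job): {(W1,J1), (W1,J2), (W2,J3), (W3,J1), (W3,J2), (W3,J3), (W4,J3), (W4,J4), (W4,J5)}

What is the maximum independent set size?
Maximum independent set = 5

By König's theorem:
- Min vertex cover = Max matching = 4
- Max independent set = Total vertices - Min vertex cover
- Max independent set = 9 - 4 = 5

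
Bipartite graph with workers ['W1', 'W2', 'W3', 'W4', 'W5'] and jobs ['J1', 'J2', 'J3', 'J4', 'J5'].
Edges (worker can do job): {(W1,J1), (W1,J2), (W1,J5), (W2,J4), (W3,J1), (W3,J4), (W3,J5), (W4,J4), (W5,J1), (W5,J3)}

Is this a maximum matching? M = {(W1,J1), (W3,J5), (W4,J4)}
No, size 3 is not maximum

Proposed matching has size 3.
Maximum matching size for this graph: 4.

This is NOT maximum - can be improved to size 4.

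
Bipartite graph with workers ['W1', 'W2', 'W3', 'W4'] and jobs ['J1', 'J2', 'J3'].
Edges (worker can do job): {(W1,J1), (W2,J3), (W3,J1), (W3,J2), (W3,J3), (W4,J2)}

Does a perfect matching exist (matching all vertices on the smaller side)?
Yes, perfect matching exists (size 3)

Perfect matching: {(W2,J3), (W3,J1), (W4,J2)}
All 3 vertices on the smaller side are matched.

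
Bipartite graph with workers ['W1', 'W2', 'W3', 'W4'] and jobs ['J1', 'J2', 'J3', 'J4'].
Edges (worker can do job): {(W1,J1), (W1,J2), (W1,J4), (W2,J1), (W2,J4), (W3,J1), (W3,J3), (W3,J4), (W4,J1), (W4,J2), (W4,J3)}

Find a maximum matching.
Matching: {(W1,J1), (W2,J4), (W3,J3), (W4,J2)}

Maximum matching (size 4):
  W1 → J1
  W2 → J4
  W3 → J3
  W4 → J2

Each worker is assigned to at most one job, and each job to at most one worker.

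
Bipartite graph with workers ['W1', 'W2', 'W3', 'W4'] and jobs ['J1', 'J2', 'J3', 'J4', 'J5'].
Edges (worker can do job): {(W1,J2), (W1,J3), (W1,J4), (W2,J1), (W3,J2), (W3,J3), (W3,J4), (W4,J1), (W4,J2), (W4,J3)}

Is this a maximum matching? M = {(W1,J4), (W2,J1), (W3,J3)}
No, size 3 is not maximum

Proposed matching has size 3.
Maximum matching size for this graph: 4.

This is NOT maximum - can be improved to size 4.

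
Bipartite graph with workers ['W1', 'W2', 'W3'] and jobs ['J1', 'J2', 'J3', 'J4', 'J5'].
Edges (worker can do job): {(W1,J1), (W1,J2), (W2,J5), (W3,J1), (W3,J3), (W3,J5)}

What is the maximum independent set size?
Maximum independent set = 5

By König's theorem:
- Min vertex cover = Max matching = 3
- Max independent set = Total vertices - Min vertex cover
- Max independent set = 8 - 3 = 5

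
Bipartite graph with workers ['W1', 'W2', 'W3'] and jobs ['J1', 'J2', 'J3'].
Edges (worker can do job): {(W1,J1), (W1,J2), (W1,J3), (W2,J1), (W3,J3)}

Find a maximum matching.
Matching: {(W1,J2), (W2,J1), (W3,J3)}

Maximum matching (size 3):
  W1 → J2
  W2 → J1
  W3 → J3

Each worker is assigned to at most one job, and each job to at most one worker.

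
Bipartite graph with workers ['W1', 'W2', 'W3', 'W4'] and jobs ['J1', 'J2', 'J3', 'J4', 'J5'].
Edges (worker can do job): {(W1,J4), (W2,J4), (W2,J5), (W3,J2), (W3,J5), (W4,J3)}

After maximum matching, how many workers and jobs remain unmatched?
Unmatched: 0 workers, 1 jobs

Maximum matching size: 4
Workers: 4 total, 4 matched, 0 unmatched
Jobs: 5 total, 4 matched, 1 unmatched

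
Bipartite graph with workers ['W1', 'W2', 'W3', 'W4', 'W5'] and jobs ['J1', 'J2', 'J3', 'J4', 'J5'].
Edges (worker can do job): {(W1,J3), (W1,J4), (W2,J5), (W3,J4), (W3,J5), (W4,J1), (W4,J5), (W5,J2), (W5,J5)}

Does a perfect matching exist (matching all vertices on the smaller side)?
Yes, perfect matching exists (size 5)

Perfect matching: {(W1,J3), (W2,J5), (W3,J4), (W4,J1), (W5,J2)}
All 5 vertices on the smaller side are matched.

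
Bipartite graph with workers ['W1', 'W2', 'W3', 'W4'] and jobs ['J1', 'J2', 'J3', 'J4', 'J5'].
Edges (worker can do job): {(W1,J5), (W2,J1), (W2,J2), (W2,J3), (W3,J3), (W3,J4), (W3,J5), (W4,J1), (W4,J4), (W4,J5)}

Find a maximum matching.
Matching: {(W1,J5), (W2,J1), (W3,J3), (W4,J4)}

Maximum matching (size 4):
  W1 → J5
  W2 → J1
  W3 → J3
  W4 → J4

Each worker is assigned to at most one job, and each job to at most one worker.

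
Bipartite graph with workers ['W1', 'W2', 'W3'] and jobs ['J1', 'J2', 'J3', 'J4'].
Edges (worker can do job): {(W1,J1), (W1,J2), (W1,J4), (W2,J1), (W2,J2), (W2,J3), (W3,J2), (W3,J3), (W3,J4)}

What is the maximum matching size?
Maximum matching size = 3

Maximum matching: {(W1,J2), (W2,J1), (W3,J4)}
Size: 3

This assigns 3 workers to 3 distinct jobs.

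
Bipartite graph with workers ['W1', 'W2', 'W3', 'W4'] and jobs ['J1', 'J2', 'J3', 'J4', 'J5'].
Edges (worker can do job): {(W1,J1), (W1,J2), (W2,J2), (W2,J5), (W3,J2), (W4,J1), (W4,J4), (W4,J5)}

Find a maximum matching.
Matching: {(W1,J1), (W2,J5), (W3,J2), (W4,J4)}

Maximum matching (size 4):
  W1 → J1
  W2 → J5
  W3 → J2
  W4 → J4

Each worker is assigned to at most one job, and each job to at most one worker.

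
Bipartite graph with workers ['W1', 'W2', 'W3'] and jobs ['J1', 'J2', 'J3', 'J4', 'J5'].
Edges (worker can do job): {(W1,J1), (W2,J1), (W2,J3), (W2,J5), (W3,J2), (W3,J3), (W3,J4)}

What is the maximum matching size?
Maximum matching size = 3

Maximum matching: {(W1,J1), (W2,J5), (W3,J3)}
Size: 3

This assigns 3 workers to 3 distinct jobs.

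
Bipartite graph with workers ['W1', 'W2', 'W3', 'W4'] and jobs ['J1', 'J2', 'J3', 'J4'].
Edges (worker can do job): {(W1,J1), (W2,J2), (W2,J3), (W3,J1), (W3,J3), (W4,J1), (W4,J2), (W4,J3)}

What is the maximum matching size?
Maximum matching size = 3

Maximum matching: {(W2,J2), (W3,J3), (W4,J1)}
Size: 3

This assigns 3 workers to 3 distinct jobs.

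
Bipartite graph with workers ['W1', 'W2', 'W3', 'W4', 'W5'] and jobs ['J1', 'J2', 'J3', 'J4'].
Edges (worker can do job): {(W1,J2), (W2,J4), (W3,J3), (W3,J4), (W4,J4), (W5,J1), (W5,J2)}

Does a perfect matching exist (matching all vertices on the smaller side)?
Yes, perfect matching exists (size 4)

Perfect matching: {(W1,J2), (W3,J3), (W4,J4), (W5,J1)}
All 4 vertices on the smaller side are matched.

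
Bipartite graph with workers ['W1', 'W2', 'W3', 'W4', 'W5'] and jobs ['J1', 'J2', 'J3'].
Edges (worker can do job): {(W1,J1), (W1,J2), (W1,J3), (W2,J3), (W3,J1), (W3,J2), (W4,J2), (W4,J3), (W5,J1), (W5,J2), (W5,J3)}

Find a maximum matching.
Matching: {(W3,J1), (W4,J2), (W5,J3)}

Maximum matching (size 3):
  W3 → J1
  W4 → J2
  W5 → J3

Each worker is assigned to at most one job, and each job to at most one worker.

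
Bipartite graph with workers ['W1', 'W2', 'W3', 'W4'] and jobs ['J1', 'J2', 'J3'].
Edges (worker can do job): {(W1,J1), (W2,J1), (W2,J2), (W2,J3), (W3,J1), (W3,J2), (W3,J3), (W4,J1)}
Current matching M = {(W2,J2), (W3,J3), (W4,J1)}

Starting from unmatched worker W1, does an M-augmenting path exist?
No augmenting path from W1

Alternating search from W1 reaches jobs: {J1}.
Every reachable job is already matched in M, and following those matched edges back to workers exposes no further unvisited jobs.
No M-augmenting path from W1 exists.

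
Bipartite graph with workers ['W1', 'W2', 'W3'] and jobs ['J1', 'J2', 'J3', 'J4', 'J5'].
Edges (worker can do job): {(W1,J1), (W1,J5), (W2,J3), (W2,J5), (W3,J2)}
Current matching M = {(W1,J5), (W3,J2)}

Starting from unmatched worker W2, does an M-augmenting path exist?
Yes: W2 → J3

An M-augmenting path alternates non-matching / matching edges, starting and ending at unmatched vertices.
Path: W2 → J3
(J3 is unmatched in M, so the path is augmenting.)
Flipping edges along this path would increase |M| from 2 to 3.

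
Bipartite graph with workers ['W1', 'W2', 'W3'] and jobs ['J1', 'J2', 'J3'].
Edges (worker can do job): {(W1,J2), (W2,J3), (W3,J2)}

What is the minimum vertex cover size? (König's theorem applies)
Minimum vertex cover size = 2

By König's theorem: in bipartite graphs,
min vertex cover = max matching = 2

Maximum matching has size 2, so minimum vertex cover also has size 2.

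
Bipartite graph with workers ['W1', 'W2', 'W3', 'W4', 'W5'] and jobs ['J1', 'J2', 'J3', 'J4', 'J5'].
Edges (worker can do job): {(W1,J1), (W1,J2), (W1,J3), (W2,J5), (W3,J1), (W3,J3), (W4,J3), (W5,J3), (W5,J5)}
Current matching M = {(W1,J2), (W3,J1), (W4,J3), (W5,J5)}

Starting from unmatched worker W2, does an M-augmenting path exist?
No augmenting path from W2

Alternating search from W2 reaches jobs: {J3, J5}.
Every reachable job is already matched in M, and following those matched edges back to workers exposes no further unvisited jobs.
No M-augmenting path from W2 exists.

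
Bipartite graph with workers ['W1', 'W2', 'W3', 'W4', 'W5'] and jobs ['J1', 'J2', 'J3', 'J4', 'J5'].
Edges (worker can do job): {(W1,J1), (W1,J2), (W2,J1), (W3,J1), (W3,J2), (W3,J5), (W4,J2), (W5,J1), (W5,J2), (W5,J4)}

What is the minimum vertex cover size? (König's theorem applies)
Minimum vertex cover size = 4

By König's theorem: in bipartite graphs,
min vertex cover = max matching = 4

Maximum matching has size 4, so minimum vertex cover also has size 4.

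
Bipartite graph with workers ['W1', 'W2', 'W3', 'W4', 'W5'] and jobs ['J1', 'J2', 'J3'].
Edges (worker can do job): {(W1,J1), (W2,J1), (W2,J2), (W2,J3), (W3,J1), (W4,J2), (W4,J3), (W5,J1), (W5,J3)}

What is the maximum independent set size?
Maximum independent set = 5

By König's theorem:
- Min vertex cover = Max matching = 3
- Max independent set = Total vertices - Min vertex cover
- Max independent set = 8 - 3 = 5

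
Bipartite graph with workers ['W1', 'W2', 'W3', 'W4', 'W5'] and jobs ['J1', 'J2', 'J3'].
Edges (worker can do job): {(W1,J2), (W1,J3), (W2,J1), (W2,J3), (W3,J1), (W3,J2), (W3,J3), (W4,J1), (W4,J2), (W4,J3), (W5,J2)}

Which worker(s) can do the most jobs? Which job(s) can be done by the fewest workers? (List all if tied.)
Most versatile: W3, W4 (3 jobs); Least covered: J1 (3 workers)

Worker degrees (jobs they can do): W1:2, W2:2, W3:3, W4:3, W5:1
Job degrees (workers who can do it): J1:3, J2:4, J3:4

Maximum worker degree is 3, achieved by: W3, W4
Minimum job degree is 3, achieved by: J1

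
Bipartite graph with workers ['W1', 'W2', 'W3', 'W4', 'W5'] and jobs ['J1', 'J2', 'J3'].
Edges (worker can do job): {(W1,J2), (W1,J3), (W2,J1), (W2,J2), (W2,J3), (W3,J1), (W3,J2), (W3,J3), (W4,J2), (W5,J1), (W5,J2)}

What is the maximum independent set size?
Maximum independent set = 5

By König's theorem:
- Min vertex cover = Max matching = 3
- Max independent set = Total vertices - Min vertex cover
- Max independent set = 8 - 3 = 5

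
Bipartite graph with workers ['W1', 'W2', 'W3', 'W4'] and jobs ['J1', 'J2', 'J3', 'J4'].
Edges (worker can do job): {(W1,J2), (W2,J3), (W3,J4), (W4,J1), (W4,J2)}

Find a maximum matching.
Matching: {(W1,J2), (W2,J3), (W3,J4), (W4,J1)}

Maximum matching (size 4):
  W1 → J2
  W2 → J3
  W3 → J4
  W4 → J1

Each worker is assigned to at most one job, and each job to at most one worker.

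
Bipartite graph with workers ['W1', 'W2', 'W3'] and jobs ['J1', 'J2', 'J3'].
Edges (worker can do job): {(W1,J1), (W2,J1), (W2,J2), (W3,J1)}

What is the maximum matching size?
Maximum matching size = 2

Maximum matching: {(W2,J2), (W3,J1)}
Size: 2

This assigns 2 workers to 2 distinct jobs.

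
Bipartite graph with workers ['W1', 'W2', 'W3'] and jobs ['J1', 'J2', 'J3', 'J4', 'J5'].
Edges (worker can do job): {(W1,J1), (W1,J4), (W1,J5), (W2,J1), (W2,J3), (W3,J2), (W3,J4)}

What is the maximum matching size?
Maximum matching size = 3

Maximum matching: {(W1,J1), (W2,J3), (W3,J4)}
Size: 3

This assigns 3 workers to 3 distinct jobs.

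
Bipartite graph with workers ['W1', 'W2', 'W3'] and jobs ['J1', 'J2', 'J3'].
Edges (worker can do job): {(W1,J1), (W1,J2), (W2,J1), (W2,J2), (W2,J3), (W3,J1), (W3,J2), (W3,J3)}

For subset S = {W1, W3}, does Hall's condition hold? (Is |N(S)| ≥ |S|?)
Yes: |N(S)| = 3, |S| = 2

Subset S = {W1, W3}
Neighbors N(S) = {J1, J2, J3}

|N(S)| = 3, |S| = 2
Hall's condition: |N(S)| ≥ |S| is satisfied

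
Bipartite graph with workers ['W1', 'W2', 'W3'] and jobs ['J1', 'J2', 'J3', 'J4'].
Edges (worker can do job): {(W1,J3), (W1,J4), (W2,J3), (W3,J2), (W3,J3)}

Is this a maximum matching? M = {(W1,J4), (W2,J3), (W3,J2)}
Yes, size 3 is maximum

Proposed matching has size 3.
Maximum matching size for this graph: 3.

This is a maximum matching.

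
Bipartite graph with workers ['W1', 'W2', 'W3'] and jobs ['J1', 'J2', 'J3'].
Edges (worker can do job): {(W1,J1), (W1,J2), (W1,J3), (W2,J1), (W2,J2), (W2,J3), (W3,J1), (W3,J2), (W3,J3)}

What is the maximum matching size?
Maximum matching size = 3

Maximum matching: {(W1,J2), (W2,J1), (W3,J3)}
Size: 3

This assigns 3 workers to 3 distinct jobs.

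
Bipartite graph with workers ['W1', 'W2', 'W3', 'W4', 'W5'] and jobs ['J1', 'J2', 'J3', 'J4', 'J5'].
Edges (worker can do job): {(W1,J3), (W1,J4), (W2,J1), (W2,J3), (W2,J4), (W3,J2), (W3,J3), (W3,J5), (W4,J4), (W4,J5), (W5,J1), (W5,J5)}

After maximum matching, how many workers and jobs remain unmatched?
Unmatched: 0 workers, 0 jobs

Maximum matching size: 5
Workers: 5 total, 5 matched, 0 unmatched
Jobs: 5 total, 5 matched, 0 unmatched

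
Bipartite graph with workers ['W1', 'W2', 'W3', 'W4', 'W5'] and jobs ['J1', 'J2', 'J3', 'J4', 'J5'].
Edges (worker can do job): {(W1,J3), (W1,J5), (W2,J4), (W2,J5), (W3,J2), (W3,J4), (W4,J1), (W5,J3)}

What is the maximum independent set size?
Maximum independent set = 5

By König's theorem:
- Min vertex cover = Max matching = 5
- Max independent set = Total vertices - Min vertex cover
- Max independent set = 10 - 5 = 5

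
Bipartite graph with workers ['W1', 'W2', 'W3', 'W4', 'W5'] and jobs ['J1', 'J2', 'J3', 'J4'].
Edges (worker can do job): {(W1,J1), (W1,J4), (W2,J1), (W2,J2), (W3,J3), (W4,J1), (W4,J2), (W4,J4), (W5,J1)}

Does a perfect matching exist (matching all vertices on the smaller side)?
Yes, perfect matching exists (size 4)

Perfect matching: {(W1,J4), (W3,J3), (W4,J2), (W5,J1)}
All 4 vertices on the smaller side are matched.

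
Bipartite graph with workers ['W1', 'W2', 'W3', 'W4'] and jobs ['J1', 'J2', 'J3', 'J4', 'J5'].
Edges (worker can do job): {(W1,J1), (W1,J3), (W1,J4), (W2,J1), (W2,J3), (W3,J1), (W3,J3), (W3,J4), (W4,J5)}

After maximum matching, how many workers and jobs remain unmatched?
Unmatched: 0 workers, 1 jobs

Maximum matching size: 4
Workers: 4 total, 4 matched, 0 unmatched
Jobs: 5 total, 4 matched, 1 unmatched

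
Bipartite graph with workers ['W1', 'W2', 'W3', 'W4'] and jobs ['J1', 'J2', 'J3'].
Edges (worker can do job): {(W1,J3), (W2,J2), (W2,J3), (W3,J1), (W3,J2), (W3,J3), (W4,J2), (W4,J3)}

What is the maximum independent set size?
Maximum independent set = 4

By König's theorem:
- Min vertex cover = Max matching = 3
- Max independent set = Total vertices - Min vertex cover
- Max independent set = 7 - 3 = 4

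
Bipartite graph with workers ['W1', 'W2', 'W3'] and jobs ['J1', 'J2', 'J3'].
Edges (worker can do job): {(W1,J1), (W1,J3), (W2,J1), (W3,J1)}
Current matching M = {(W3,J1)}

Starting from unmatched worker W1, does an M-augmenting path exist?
Yes: W1 → J3

An M-augmenting path alternates non-matching / matching edges, starting and ending at unmatched vertices.
Path: W1 → J3
(J3 is unmatched in M, so the path is augmenting.)
Flipping edges along this path would increase |M| from 1 to 2.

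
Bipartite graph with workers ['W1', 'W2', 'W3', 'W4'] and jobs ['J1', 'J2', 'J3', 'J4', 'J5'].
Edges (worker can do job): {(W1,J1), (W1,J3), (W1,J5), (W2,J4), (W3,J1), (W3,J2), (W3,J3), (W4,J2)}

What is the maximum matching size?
Maximum matching size = 4

Maximum matching: {(W1,J3), (W2,J4), (W3,J1), (W4,J2)}
Size: 4

This assigns 4 workers to 4 distinct jobs.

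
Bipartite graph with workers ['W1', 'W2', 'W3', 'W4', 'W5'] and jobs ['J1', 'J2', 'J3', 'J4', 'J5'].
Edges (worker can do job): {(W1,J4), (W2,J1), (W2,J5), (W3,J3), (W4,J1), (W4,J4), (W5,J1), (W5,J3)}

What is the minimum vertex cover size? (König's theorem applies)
Minimum vertex cover size = 4

By König's theorem: in bipartite graphs,
min vertex cover = max matching = 4

Maximum matching has size 4, so minimum vertex cover also has size 4.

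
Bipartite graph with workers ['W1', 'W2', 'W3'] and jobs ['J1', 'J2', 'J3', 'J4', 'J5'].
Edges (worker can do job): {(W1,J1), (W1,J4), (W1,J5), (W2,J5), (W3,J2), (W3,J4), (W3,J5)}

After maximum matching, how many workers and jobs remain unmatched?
Unmatched: 0 workers, 2 jobs

Maximum matching size: 3
Workers: 3 total, 3 matched, 0 unmatched
Jobs: 5 total, 3 matched, 2 unmatched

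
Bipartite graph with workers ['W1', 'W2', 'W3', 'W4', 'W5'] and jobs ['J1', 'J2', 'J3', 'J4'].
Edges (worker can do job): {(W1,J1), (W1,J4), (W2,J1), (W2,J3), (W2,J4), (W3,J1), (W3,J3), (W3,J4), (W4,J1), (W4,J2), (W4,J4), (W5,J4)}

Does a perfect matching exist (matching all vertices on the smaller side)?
Yes, perfect matching exists (size 4)

Perfect matching: {(W1,J1), (W2,J3), (W3,J4), (W4,J2)}
All 4 vertices on the smaller side are matched.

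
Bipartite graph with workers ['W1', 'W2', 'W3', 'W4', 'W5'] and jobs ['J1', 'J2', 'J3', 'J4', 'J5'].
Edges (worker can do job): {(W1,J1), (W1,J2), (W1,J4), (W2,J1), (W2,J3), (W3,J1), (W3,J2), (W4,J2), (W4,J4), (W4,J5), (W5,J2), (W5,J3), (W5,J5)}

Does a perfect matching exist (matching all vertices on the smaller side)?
Yes, perfect matching exists (size 5)

Perfect matching: {(W1,J1), (W2,J3), (W3,J2), (W4,J4), (W5,J5)}
All 5 vertices on the smaller side are matched.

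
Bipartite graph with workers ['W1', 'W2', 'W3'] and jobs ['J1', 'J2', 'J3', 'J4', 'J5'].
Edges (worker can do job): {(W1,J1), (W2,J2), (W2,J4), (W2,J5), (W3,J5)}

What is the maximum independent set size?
Maximum independent set = 5

By König's theorem:
- Min vertex cover = Max matching = 3
- Max independent set = Total vertices - Min vertex cover
- Max independent set = 8 - 3 = 5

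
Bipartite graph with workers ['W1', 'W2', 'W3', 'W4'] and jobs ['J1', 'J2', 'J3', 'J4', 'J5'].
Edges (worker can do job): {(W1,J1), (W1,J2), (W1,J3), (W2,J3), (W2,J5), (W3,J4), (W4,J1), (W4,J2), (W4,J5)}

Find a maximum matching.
Matching: {(W1,J2), (W2,J3), (W3,J4), (W4,J5)}

Maximum matching (size 4):
  W1 → J2
  W2 → J3
  W3 → J4
  W4 → J5

Each worker is assigned to at most one job, and each job to at most one worker.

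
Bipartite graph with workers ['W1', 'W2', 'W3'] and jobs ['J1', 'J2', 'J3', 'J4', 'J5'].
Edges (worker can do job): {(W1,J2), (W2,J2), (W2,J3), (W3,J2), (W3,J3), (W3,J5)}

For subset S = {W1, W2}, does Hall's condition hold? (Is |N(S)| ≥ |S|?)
Yes: |N(S)| = 2, |S| = 2

Subset S = {W1, W2}
Neighbors N(S) = {J2, J3}

|N(S)| = 2, |S| = 2
Hall's condition: |N(S)| ≥ |S| is satisfied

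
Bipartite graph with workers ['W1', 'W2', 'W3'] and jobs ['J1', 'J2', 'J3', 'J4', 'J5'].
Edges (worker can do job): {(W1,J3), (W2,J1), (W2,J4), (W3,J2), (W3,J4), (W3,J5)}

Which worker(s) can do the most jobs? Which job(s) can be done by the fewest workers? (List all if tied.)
Most versatile: W3 (3 jobs); Least covered: J1, J2, J3, J5 (1 workers)

Worker degrees (jobs they can do): W1:1, W2:2, W3:3
Job degrees (workers who can do it): J1:1, J2:1, J3:1, J4:2, J5:1

Maximum worker degree is 3, achieved by: W3
Minimum job degree is 1, achieved by: J1, J2, J3, J5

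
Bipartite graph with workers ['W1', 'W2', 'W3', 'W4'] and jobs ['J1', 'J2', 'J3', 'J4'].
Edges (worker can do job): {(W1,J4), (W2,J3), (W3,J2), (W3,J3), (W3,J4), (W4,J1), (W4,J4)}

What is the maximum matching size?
Maximum matching size = 4

Maximum matching: {(W1,J4), (W2,J3), (W3,J2), (W4,J1)}
Size: 4

This assigns 4 workers to 4 distinct jobs.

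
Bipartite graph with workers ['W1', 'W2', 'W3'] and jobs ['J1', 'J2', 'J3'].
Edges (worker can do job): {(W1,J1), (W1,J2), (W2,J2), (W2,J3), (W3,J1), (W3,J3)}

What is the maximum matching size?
Maximum matching size = 3

Maximum matching: {(W1,J1), (W2,J2), (W3,J3)}
Size: 3

This assigns 3 workers to 3 distinct jobs.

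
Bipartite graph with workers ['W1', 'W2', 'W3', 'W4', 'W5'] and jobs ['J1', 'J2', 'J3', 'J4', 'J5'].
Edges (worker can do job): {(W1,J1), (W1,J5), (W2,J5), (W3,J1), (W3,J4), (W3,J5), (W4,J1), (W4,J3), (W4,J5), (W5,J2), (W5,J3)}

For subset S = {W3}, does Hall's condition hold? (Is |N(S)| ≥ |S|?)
Yes: |N(S)| = 3, |S| = 1

Subset S = {W3}
Neighbors N(S) = {J1, J4, J5}

|N(S)| = 3, |S| = 1
Hall's condition: |N(S)| ≥ |S| is satisfied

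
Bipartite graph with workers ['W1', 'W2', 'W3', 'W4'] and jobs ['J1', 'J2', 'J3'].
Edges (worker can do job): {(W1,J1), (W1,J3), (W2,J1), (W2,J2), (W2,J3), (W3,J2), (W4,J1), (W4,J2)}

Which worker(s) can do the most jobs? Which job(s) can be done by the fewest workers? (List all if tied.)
Most versatile: W2 (3 jobs); Least covered: J3 (2 workers)

Worker degrees (jobs they can do): W1:2, W2:3, W3:1, W4:2
Job degrees (workers who can do it): J1:3, J2:3, J3:2

Maximum worker degree is 3, achieved by: W2
Minimum job degree is 2, achieved by: J3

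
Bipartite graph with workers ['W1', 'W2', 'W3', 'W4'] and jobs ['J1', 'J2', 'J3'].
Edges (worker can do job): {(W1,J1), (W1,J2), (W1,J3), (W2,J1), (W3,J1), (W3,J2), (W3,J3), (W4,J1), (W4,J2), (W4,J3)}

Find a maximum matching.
Matching: {(W1,J1), (W3,J2), (W4,J3)}

Maximum matching (size 3):
  W1 → J1
  W3 → J2
  W4 → J3

Each worker is assigned to at most one job, and each job to at most one worker.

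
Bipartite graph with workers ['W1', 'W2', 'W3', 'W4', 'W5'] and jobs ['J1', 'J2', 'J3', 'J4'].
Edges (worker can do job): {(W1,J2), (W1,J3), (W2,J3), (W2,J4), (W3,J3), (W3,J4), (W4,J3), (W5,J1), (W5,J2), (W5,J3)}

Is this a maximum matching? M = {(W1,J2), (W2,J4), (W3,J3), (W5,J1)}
Yes, size 4 is maximum

Proposed matching has size 4.
Maximum matching size for this graph: 4.

This is a maximum matching.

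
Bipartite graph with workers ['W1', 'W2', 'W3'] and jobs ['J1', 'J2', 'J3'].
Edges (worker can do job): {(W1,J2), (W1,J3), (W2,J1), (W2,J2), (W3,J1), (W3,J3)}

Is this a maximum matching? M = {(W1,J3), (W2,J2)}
No, size 2 is not maximum

Proposed matching has size 2.
Maximum matching size for this graph: 3.

This is NOT maximum - can be improved to size 3.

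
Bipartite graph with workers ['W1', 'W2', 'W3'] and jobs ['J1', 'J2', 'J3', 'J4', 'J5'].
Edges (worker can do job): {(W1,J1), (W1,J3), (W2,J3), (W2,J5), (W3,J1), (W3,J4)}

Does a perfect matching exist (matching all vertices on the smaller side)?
Yes, perfect matching exists (size 3)

Perfect matching: {(W1,J3), (W2,J5), (W3,J1)}
All 3 vertices on the smaller side are matched.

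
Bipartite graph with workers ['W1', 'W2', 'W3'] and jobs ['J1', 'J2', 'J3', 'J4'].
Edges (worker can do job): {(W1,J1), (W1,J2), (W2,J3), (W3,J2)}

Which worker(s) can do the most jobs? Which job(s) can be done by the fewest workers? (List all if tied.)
Most versatile: W1 (2 jobs); Least covered: J4 (0 workers)

Worker degrees (jobs they can do): W1:2, W2:1, W3:1
Job degrees (workers who can do it): J1:1, J2:2, J3:1, J4:0

Maximum worker degree is 2, achieved by: W1
Minimum job degree is 0, achieved by: J4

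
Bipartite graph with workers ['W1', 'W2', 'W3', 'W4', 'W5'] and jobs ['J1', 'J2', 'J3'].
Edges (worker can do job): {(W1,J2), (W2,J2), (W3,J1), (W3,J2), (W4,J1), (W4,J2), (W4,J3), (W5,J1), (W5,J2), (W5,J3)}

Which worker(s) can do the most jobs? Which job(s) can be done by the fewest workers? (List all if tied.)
Most versatile: W4, W5 (3 jobs); Least covered: J3 (2 workers)

Worker degrees (jobs they can do): W1:1, W2:1, W3:2, W4:3, W5:3
Job degrees (workers who can do it): J1:3, J2:5, J3:2

Maximum worker degree is 3, achieved by: W4, W5
Minimum job degree is 2, achieved by: J3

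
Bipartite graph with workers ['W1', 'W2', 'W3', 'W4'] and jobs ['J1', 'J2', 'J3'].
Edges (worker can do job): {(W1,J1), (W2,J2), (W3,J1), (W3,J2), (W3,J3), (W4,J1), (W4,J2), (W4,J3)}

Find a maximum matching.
Matching: {(W2,J2), (W3,J3), (W4,J1)}

Maximum matching (size 3):
  W2 → J2
  W3 → J3
  W4 → J1

Each worker is assigned to at most one job, and each job to at most one worker.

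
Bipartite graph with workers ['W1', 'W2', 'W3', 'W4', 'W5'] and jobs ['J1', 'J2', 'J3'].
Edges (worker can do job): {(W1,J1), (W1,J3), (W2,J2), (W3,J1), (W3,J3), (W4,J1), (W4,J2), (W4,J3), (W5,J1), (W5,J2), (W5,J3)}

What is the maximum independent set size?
Maximum independent set = 5

By König's theorem:
- Min vertex cover = Max matching = 3
- Max independent set = Total vertices - Min vertex cover
- Max independent set = 8 - 3 = 5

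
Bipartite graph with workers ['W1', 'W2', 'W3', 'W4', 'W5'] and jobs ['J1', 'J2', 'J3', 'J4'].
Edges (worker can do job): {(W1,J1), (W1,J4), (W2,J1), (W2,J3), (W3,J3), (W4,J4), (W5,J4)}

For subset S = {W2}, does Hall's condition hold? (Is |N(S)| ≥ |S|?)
Yes: |N(S)| = 2, |S| = 1

Subset S = {W2}
Neighbors N(S) = {J1, J3}

|N(S)| = 2, |S| = 1
Hall's condition: |N(S)| ≥ |S| is satisfied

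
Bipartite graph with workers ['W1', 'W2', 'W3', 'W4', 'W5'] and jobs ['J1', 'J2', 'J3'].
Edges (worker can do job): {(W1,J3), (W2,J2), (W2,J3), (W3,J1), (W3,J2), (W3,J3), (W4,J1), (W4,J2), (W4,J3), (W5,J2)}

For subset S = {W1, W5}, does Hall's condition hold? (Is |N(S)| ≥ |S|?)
Yes: |N(S)| = 2, |S| = 2

Subset S = {W1, W5}
Neighbors N(S) = {J2, J3}

|N(S)| = 2, |S| = 2
Hall's condition: |N(S)| ≥ |S| is satisfied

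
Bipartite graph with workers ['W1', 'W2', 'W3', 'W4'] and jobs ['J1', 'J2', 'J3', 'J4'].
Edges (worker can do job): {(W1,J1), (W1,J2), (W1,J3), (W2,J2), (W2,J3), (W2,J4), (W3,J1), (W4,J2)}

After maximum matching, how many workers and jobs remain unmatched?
Unmatched: 0 workers, 0 jobs

Maximum matching size: 4
Workers: 4 total, 4 matched, 0 unmatched
Jobs: 4 total, 4 matched, 0 unmatched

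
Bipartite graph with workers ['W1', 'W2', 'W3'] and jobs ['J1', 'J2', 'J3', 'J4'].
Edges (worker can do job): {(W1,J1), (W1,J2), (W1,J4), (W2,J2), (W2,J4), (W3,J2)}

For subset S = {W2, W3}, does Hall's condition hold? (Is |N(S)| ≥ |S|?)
Yes: |N(S)| = 2, |S| = 2

Subset S = {W2, W3}
Neighbors N(S) = {J2, J4}

|N(S)| = 2, |S| = 2
Hall's condition: |N(S)| ≥ |S| is satisfied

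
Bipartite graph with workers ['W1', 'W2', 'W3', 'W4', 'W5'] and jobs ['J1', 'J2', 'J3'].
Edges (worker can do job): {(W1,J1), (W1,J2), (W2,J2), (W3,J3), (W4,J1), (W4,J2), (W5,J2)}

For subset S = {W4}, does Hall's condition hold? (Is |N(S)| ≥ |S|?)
Yes: |N(S)| = 2, |S| = 1

Subset S = {W4}
Neighbors N(S) = {J1, J2}

|N(S)| = 2, |S| = 1
Hall's condition: |N(S)| ≥ |S| is satisfied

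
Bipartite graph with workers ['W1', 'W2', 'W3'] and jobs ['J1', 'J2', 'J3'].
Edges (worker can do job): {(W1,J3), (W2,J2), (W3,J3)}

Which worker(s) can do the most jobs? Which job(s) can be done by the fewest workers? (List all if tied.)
Most versatile: W1, W2, W3 (1 jobs); Least covered: J1 (0 workers)

Worker degrees (jobs they can do): W1:1, W2:1, W3:1
Job degrees (workers who can do it): J1:0, J2:1, J3:2

Maximum worker degree is 1, achieved by: W1, W2, W3
Minimum job degree is 0, achieved by: J1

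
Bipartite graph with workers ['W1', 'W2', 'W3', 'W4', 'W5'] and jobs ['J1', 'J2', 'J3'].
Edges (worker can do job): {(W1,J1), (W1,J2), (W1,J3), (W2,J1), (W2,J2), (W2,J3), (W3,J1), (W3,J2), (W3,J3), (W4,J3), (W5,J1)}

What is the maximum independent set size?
Maximum independent set = 5

By König's theorem:
- Min vertex cover = Max matching = 3
- Max independent set = Total vertices - Min vertex cover
- Max independent set = 8 - 3 = 5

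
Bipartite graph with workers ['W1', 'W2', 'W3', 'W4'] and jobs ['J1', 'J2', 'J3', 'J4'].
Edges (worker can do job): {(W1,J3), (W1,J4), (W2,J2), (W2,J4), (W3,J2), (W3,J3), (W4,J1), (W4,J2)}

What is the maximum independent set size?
Maximum independent set = 4

By König's theorem:
- Min vertex cover = Max matching = 4
- Max independent set = Total vertices - Min vertex cover
- Max independent set = 8 - 4 = 4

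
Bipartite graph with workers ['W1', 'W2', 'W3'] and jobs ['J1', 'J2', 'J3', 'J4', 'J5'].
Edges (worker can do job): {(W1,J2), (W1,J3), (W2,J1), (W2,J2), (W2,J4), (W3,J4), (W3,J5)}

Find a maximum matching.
Matching: {(W1,J3), (W2,J4), (W3,J5)}

Maximum matching (size 3):
  W1 → J3
  W2 → J4
  W3 → J5

Each worker is assigned to at most one job, and each job to at most one worker.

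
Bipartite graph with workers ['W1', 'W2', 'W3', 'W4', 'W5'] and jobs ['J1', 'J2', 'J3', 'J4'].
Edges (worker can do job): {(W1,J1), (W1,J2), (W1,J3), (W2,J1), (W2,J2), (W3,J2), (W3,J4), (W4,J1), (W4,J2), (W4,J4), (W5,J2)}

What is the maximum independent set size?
Maximum independent set = 5

By König's theorem:
- Min vertex cover = Max matching = 4
- Max independent set = Total vertices - Min vertex cover
- Max independent set = 9 - 4 = 5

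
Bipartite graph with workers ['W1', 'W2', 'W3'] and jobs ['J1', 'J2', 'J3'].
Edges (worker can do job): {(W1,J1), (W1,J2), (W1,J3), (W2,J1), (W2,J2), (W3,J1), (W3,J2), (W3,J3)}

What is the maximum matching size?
Maximum matching size = 3

Maximum matching: {(W1,J1), (W2,J2), (W3,J3)}
Size: 3

This assigns 3 workers to 3 distinct jobs.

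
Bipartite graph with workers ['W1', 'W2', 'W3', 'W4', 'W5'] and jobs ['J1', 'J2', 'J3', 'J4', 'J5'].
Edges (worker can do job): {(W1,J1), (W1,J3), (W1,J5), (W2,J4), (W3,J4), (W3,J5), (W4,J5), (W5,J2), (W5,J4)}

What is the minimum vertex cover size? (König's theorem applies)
Minimum vertex cover size = 4

By König's theorem: in bipartite graphs,
min vertex cover = max matching = 4

Maximum matching has size 4, so minimum vertex cover also has size 4.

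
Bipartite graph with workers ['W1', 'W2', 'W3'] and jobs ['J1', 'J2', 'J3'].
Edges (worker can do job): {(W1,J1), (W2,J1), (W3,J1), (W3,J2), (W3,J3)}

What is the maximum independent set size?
Maximum independent set = 4

By König's theorem:
- Min vertex cover = Max matching = 2
- Max independent set = Total vertices - Min vertex cover
- Max independent set = 6 - 2 = 4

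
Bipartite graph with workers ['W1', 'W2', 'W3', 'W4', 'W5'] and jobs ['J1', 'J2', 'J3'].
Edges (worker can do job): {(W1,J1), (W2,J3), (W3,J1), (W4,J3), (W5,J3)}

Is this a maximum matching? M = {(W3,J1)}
No, size 1 is not maximum

Proposed matching has size 1.
Maximum matching size for this graph: 2.

This is NOT maximum - can be improved to size 2.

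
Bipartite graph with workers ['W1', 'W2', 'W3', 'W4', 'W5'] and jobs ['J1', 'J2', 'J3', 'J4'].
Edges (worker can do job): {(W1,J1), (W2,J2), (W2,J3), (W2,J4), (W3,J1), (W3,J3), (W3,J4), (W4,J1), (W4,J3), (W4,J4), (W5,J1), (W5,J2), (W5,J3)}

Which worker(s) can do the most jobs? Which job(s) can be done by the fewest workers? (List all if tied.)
Most versatile: W2, W3, W4, W5 (3 jobs); Least covered: J2 (2 workers)

Worker degrees (jobs they can do): W1:1, W2:3, W3:3, W4:3, W5:3
Job degrees (workers who can do it): J1:4, J2:2, J3:4, J4:3

Maximum worker degree is 3, achieved by: W2, W3, W4, W5
Minimum job degree is 2, achieved by: J2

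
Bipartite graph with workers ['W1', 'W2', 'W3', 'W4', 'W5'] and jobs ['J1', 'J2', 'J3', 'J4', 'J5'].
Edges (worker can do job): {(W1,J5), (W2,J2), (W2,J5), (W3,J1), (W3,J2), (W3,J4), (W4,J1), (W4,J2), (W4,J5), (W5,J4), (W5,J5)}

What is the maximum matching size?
Maximum matching size = 4

Maximum matching: {(W2,J2), (W3,J4), (W4,J1), (W5,J5)}
Size: 4

This assigns 4 workers to 4 distinct jobs.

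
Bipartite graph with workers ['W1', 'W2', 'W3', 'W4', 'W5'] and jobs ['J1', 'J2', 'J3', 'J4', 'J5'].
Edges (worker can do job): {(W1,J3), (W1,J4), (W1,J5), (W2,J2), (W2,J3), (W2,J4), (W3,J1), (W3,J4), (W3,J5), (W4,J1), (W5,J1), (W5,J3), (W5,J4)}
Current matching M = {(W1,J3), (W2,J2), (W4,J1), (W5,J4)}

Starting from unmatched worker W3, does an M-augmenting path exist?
Yes: W3 → J4 → W5 → J3 → W1 → J5

An M-augmenting path alternates non-matching / matching edges, starting and ending at unmatched vertices.
Path: W3 → J4 → W5 → J3 → W1 → J5
(J5 is unmatched in M, so the path is augmenting.)
Flipping edges along this path would increase |M| from 4 to 5.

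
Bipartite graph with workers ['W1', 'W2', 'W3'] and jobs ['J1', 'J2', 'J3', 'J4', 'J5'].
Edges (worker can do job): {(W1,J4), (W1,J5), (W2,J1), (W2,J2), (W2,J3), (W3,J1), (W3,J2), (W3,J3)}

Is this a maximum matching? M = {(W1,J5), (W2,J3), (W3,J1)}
Yes, size 3 is maximum

Proposed matching has size 3.
Maximum matching size for this graph: 3.

This is a maximum matching.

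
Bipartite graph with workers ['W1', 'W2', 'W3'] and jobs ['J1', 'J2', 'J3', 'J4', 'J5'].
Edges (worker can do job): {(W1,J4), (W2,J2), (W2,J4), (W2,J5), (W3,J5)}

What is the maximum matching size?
Maximum matching size = 3

Maximum matching: {(W1,J4), (W2,J2), (W3,J5)}
Size: 3

This assigns 3 workers to 3 distinct jobs.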